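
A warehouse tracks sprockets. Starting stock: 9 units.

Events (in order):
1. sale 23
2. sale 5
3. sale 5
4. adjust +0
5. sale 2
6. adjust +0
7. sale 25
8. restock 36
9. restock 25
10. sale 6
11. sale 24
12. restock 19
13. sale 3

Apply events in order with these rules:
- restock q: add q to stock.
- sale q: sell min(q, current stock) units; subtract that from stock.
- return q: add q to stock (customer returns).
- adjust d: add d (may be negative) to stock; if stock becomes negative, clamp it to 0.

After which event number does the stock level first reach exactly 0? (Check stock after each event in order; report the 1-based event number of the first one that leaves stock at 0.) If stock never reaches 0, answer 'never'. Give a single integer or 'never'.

Processing events:
Start: stock = 9
  Event 1 (sale 23): sell min(23,9)=9. stock: 9 - 9 = 0. total_sold = 9
  Event 2 (sale 5): sell min(5,0)=0. stock: 0 - 0 = 0. total_sold = 9
  Event 3 (sale 5): sell min(5,0)=0. stock: 0 - 0 = 0. total_sold = 9
  Event 4 (adjust +0): 0 + 0 = 0
  Event 5 (sale 2): sell min(2,0)=0. stock: 0 - 0 = 0. total_sold = 9
  Event 6 (adjust +0): 0 + 0 = 0
  Event 7 (sale 25): sell min(25,0)=0. stock: 0 - 0 = 0. total_sold = 9
  Event 8 (restock 36): 0 + 36 = 36
  Event 9 (restock 25): 36 + 25 = 61
  Event 10 (sale 6): sell min(6,61)=6. stock: 61 - 6 = 55. total_sold = 15
  Event 11 (sale 24): sell min(24,55)=24. stock: 55 - 24 = 31. total_sold = 39
  Event 12 (restock 19): 31 + 19 = 50
  Event 13 (sale 3): sell min(3,50)=3. stock: 50 - 3 = 47. total_sold = 42
Final: stock = 47, total_sold = 42

First zero at event 1.

Answer: 1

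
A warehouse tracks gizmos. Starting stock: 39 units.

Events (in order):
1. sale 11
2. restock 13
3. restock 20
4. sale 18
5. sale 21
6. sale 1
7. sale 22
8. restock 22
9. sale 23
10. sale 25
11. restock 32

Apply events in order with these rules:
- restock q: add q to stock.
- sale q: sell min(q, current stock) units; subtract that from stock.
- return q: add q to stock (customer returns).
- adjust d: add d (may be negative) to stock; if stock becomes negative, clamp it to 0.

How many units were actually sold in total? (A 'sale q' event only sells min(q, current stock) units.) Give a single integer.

Processing events:
Start: stock = 39
  Event 1 (sale 11): sell min(11,39)=11. stock: 39 - 11 = 28. total_sold = 11
  Event 2 (restock 13): 28 + 13 = 41
  Event 3 (restock 20): 41 + 20 = 61
  Event 4 (sale 18): sell min(18,61)=18. stock: 61 - 18 = 43. total_sold = 29
  Event 5 (sale 21): sell min(21,43)=21. stock: 43 - 21 = 22. total_sold = 50
  Event 6 (sale 1): sell min(1,22)=1. stock: 22 - 1 = 21. total_sold = 51
  Event 7 (sale 22): sell min(22,21)=21. stock: 21 - 21 = 0. total_sold = 72
  Event 8 (restock 22): 0 + 22 = 22
  Event 9 (sale 23): sell min(23,22)=22. stock: 22 - 22 = 0. total_sold = 94
  Event 10 (sale 25): sell min(25,0)=0. stock: 0 - 0 = 0. total_sold = 94
  Event 11 (restock 32): 0 + 32 = 32
Final: stock = 32, total_sold = 94

Answer: 94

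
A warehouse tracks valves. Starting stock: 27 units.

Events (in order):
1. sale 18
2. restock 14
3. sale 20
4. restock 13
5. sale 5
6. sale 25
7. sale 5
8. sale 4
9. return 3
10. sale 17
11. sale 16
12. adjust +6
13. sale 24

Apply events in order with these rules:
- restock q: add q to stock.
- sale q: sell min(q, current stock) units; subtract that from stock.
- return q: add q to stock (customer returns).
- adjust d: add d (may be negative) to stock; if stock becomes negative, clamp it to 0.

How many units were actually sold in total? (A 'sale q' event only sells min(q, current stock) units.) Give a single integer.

Processing events:
Start: stock = 27
  Event 1 (sale 18): sell min(18,27)=18. stock: 27 - 18 = 9. total_sold = 18
  Event 2 (restock 14): 9 + 14 = 23
  Event 3 (sale 20): sell min(20,23)=20. stock: 23 - 20 = 3. total_sold = 38
  Event 4 (restock 13): 3 + 13 = 16
  Event 5 (sale 5): sell min(5,16)=5. stock: 16 - 5 = 11. total_sold = 43
  Event 6 (sale 25): sell min(25,11)=11. stock: 11 - 11 = 0. total_sold = 54
  Event 7 (sale 5): sell min(5,0)=0. stock: 0 - 0 = 0. total_sold = 54
  Event 8 (sale 4): sell min(4,0)=0. stock: 0 - 0 = 0. total_sold = 54
  Event 9 (return 3): 0 + 3 = 3
  Event 10 (sale 17): sell min(17,3)=3. stock: 3 - 3 = 0. total_sold = 57
  Event 11 (sale 16): sell min(16,0)=0. stock: 0 - 0 = 0. total_sold = 57
  Event 12 (adjust +6): 0 + 6 = 6
  Event 13 (sale 24): sell min(24,6)=6. stock: 6 - 6 = 0. total_sold = 63
Final: stock = 0, total_sold = 63

Answer: 63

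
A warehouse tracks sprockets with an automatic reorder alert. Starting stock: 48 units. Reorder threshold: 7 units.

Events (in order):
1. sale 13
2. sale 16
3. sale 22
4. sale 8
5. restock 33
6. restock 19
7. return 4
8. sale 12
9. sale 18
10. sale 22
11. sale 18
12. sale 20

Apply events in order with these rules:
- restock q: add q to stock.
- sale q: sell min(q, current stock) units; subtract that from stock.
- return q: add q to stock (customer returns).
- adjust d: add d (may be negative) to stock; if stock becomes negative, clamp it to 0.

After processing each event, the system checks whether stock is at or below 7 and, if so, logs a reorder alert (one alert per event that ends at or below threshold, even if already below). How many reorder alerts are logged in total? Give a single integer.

Processing events:
Start: stock = 48
  Event 1 (sale 13): sell min(13,48)=13. stock: 48 - 13 = 35. total_sold = 13
  Event 2 (sale 16): sell min(16,35)=16. stock: 35 - 16 = 19. total_sold = 29
  Event 3 (sale 22): sell min(22,19)=19. stock: 19 - 19 = 0. total_sold = 48
  Event 4 (sale 8): sell min(8,0)=0. stock: 0 - 0 = 0. total_sold = 48
  Event 5 (restock 33): 0 + 33 = 33
  Event 6 (restock 19): 33 + 19 = 52
  Event 7 (return 4): 52 + 4 = 56
  Event 8 (sale 12): sell min(12,56)=12. stock: 56 - 12 = 44. total_sold = 60
  Event 9 (sale 18): sell min(18,44)=18. stock: 44 - 18 = 26. total_sold = 78
  Event 10 (sale 22): sell min(22,26)=22. stock: 26 - 22 = 4. total_sold = 100
  Event 11 (sale 18): sell min(18,4)=4. stock: 4 - 4 = 0. total_sold = 104
  Event 12 (sale 20): sell min(20,0)=0. stock: 0 - 0 = 0. total_sold = 104
Final: stock = 0, total_sold = 104

Checking against threshold 7:
  After event 1: stock=35 > 7
  After event 2: stock=19 > 7
  After event 3: stock=0 <= 7 -> ALERT
  After event 4: stock=0 <= 7 -> ALERT
  After event 5: stock=33 > 7
  After event 6: stock=52 > 7
  After event 7: stock=56 > 7
  After event 8: stock=44 > 7
  After event 9: stock=26 > 7
  After event 10: stock=4 <= 7 -> ALERT
  After event 11: stock=0 <= 7 -> ALERT
  After event 12: stock=0 <= 7 -> ALERT
Alert events: [3, 4, 10, 11, 12]. Count = 5

Answer: 5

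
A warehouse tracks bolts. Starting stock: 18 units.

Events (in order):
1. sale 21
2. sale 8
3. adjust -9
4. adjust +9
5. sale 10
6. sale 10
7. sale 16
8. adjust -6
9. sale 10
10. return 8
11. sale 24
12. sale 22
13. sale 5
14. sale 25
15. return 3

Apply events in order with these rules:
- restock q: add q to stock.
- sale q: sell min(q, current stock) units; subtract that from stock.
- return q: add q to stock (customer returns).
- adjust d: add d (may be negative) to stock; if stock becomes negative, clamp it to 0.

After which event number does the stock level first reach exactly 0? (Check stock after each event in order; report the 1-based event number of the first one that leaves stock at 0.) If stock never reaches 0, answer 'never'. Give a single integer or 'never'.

Processing events:
Start: stock = 18
  Event 1 (sale 21): sell min(21,18)=18. stock: 18 - 18 = 0. total_sold = 18
  Event 2 (sale 8): sell min(8,0)=0. stock: 0 - 0 = 0. total_sold = 18
  Event 3 (adjust -9): 0 + -9 = 0 (clamped to 0)
  Event 4 (adjust +9): 0 + 9 = 9
  Event 5 (sale 10): sell min(10,9)=9. stock: 9 - 9 = 0. total_sold = 27
  Event 6 (sale 10): sell min(10,0)=0. stock: 0 - 0 = 0. total_sold = 27
  Event 7 (sale 16): sell min(16,0)=0. stock: 0 - 0 = 0. total_sold = 27
  Event 8 (adjust -6): 0 + -6 = 0 (clamped to 0)
  Event 9 (sale 10): sell min(10,0)=0. stock: 0 - 0 = 0. total_sold = 27
  Event 10 (return 8): 0 + 8 = 8
  Event 11 (sale 24): sell min(24,8)=8. stock: 8 - 8 = 0. total_sold = 35
  Event 12 (sale 22): sell min(22,0)=0. stock: 0 - 0 = 0. total_sold = 35
  Event 13 (sale 5): sell min(5,0)=0. stock: 0 - 0 = 0. total_sold = 35
  Event 14 (sale 25): sell min(25,0)=0. stock: 0 - 0 = 0. total_sold = 35
  Event 15 (return 3): 0 + 3 = 3
Final: stock = 3, total_sold = 35

First zero at event 1.

Answer: 1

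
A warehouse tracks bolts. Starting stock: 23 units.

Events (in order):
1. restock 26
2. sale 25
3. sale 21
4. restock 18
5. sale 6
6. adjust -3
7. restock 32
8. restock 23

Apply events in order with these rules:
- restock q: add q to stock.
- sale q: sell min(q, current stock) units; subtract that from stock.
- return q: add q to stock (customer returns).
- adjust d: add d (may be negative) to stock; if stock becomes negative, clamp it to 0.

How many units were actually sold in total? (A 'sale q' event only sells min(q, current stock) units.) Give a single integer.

Processing events:
Start: stock = 23
  Event 1 (restock 26): 23 + 26 = 49
  Event 2 (sale 25): sell min(25,49)=25. stock: 49 - 25 = 24. total_sold = 25
  Event 3 (sale 21): sell min(21,24)=21. stock: 24 - 21 = 3. total_sold = 46
  Event 4 (restock 18): 3 + 18 = 21
  Event 5 (sale 6): sell min(6,21)=6. stock: 21 - 6 = 15. total_sold = 52
  Event 6 (adjust -3): 15 + -3 = 12
  Event 7 (restock 32): 12 + 32 = 44
  Event 8 (restock 23): 44 + 23 = 67
Final: stock = 67, total_sold = 52

Answer: 52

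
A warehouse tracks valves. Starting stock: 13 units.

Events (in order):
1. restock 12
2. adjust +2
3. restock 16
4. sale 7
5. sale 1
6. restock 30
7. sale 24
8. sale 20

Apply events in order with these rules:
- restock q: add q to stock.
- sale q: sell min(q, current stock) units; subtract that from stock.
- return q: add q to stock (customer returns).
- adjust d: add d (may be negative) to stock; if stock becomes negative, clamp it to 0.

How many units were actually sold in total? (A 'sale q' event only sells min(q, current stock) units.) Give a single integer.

Processing events:
Start: stock = 13
  Event 1 (restock 12): 13 + 12 = 25
  Event 2 (adjust +2): 25 + 2 = 27
  Event 3 (restock 16): 27 + 16 = 43
  Event 4 (sale 7): sell min(7,43)=7. stock: 43 - 7 = 36. total_sold = 7
  Event 5 (sale 1): sell min(1,36)=1. stock: 36 - 1 = 35. total_sold = 8
  Event 6 (restock 30): 35 + 30 = 65
  Event 7 (sale 24): sell min(24,65)=24. stock: 65 - 24 = 41. total_sold = 32
  Event 8 (sale 20): sell min(20,41)=20. stock: 41 - 20 = 21. total_sold = 52
Final: stock = 21, total_sold = 52

Answer: 52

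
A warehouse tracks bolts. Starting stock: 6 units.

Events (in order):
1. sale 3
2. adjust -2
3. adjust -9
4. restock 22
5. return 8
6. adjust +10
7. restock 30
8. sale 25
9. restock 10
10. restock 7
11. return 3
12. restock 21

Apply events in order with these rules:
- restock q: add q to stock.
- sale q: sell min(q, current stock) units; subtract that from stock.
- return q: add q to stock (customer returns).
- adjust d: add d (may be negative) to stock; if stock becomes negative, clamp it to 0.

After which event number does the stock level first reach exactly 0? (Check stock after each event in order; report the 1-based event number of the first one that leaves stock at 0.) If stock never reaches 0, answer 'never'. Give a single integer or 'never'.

Answer: 3

Derivation:
Processing events:
Start: stock = 6
  Event 1 (sale 3): sell min(3,6)=3. stock: 6 - 3 = 3. total_sold = 3
  Event 2 (adjust -2): 3 + -2 = 1
  Event 3 (adjust -9): 1 + -9 = 0 (clamped to 0)
  Event 4 (restock 22): 0 + 22 = 22
  Event 5 (return 8): 22 + 8 = 30
  Event 6 (adjust +10): 30 + 10 = 40
  Event 7 (restock 30): 40 + 30 = 70
  Event 8 (sale 25): sell min(25,70)=25. stock: 70 - 25 = 45. total_sold = 28
  Event 9 (restock 10): 45 + 10 = 55
  Event 10 (restock 7): 55 + 7 = 62
  Event 11 (return 3): 62 + 3 = 65
  Event 12 (restock 21): 65 + 21 = 86
Final: stock = 86, total_sold = 28

First zero at event 3.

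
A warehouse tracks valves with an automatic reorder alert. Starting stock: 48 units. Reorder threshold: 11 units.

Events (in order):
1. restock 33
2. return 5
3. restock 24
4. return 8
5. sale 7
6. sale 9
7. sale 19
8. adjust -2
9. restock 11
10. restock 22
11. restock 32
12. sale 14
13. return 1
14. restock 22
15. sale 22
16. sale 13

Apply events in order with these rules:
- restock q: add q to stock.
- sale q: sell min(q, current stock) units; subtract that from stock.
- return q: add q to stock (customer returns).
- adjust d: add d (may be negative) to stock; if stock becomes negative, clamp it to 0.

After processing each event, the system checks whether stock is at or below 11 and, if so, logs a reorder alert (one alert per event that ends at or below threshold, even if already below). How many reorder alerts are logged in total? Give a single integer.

Processing events:
Start: stock = 48
  Event 1 (restock 33): 48 + 33 = 81
  Event 2 (return 5): 81 + 5 = 86
  Event 3 (restock 24): 86 + 24 = 110
  Event 4 (return 8): 110 + 8 = 118
  Event 5 (sale 7): sell min(7,118)=7. stock: 118 - 7 = 111. total_sold = 7
  Event 6 (sale 9): sell min(9,111)=9. stock: 111 - 9 = 102. total_sold = 16
  Event 7 (sale 19): sell min(19,102)=19. stock: 102 - 19 = 83. total_sold = 35
  Event 8 (adjust -2): 83 + -2 = 81
  Event 9 (restock 11): 81 + 11 = 92
  Event 10 (restock 22): 92 + 22 = 114
  Event 11 (restock 32): 114 + 32 = 146
  Event 12 (sale 14): sell min(14,146)=14. stock: 146 - 14 = 132. total_sold = 49
  Event 13 (return 1): 132 + 1 = 133
  Event 14 (restock 22): 133 + 22 = 155
  Event 15 (sale 22): sell min(22,155)=22. stock: 155 - 22 = 133. total_sold = 71
  Event 16 (sale 13): sell min(13,133)=13. stock: 133 - 13 = 120. total_sold = 84
Final: stock = 120, total_sold = 84

Checking against threshold 11:
  After event 1: stock=81 > 11
  After event 2: stock=86 > 11
  After event 3: stock=110 > 11
  After event 4: stock=118 > 11
  After event 5: stock=111 > 11
  After event 6: stock=102 > 11
  After event 7: stock=83 > 11
  After event 8: stock=81 > 11
  After event 9: stock=92 > 11
  After event 10: stock=114 > 11
  After event 11: stock=146 > 11
  After event 12: stock=132 > 11
  After event 13: stock=133 > 11
  After event 14: stock=155 > 11
  After event 15: stock=133 > 11
  After event 16: stock=120 > 11
Alert events: []. Count = 0

Answer: 0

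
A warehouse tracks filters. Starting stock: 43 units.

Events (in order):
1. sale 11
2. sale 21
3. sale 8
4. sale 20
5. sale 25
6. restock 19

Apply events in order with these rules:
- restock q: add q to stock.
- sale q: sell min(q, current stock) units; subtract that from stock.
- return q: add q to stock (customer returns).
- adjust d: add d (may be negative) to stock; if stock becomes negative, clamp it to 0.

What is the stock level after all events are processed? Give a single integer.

Answer: 19

Derivation:
Processing events:
Start: stock = 43
  Event 1 (sale 11): sell min(11,43)=11. stock: 43 - 11 = 32. total_sold = 11
  Event 2 (sale 21): sell min(21,32)=21. stock: 32 - 21 = 11. total_sold = 32
  Event 3 (sale 8): sell min(8,11)=8. stock: 11 - 8 = 3. total_sold = 40
  Event 4 (sale 20): sell min(20,3)=3. stock: 3 - 3 = 0. total_sold = 43
  Event 5 (sale 25): sell min(25,0)=0. stock: 0 - 0 = 0. total_sold = 43
  Event 6 (restock 19): 0 + 19 = 19
Final: stock = 19, total_sold = 43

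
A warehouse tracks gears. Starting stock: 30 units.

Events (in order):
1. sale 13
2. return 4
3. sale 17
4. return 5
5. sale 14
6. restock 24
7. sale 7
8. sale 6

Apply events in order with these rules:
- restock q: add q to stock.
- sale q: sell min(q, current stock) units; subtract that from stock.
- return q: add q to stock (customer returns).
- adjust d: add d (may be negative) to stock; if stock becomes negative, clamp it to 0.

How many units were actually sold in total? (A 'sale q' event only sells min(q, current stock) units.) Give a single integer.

Answer: 52

Derivation:
Processing events:
Start: stock = 30
  Event 1 (sale 13): sell min(13,30)=13. stock: 30 - 13 = 17. total_sold = 13
  Event 2 (return 4): 17 + 4 = 21
  Event 3 (sale 17): sell min(17,21)=17. stock: 21 - 17 = 4. total_sold = 30
  Event 4 (return 5): 4 + 5 = 9
  Event 5 (sale 14): sell min(14,9)=9. stock: 9 - 9 = 0. total_sold = 39
  Event 6 (restock 24): 0 + 24 = 24
  Event 7 (sale 7): sell min(7,24)=7. stock: 24 - 7 = 17. total_sold = 46
  Event 8 (sale 6): sell min(6,17)=6. stock: 17 - 6 = 11. total_sold = 52
Final: stock = 11, total_sold = 52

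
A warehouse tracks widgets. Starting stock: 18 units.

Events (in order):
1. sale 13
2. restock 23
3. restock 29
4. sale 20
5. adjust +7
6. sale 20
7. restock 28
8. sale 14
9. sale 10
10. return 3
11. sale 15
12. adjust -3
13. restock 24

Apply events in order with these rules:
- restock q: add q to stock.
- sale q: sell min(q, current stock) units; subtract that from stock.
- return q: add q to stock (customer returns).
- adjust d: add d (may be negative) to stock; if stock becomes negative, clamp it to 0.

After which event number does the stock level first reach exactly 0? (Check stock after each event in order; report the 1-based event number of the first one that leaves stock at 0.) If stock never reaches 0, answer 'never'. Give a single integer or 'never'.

Answer: never

Derivation:
Processing events:
Start: stock = 18
  Event 1 (sale 13): sell min(13,18)=13. stock: 18 - 13 = 5. total_sold = 13
  Event 2 (restock 23): 5 + 23 = 28
  Event 3 (restock 29): 28 + 29 = 57
  Event 4 (sale 20): sell min(20,57)=20. stock: 57 - 20 = 37. total_sold = 33
  Event 5 (adjust +7): 37 + 7 = 44
  Event 6 (sale 20): sell min(20,44)=20. stock: 44 - 20 = 24. total_sold = 53
  Event 7 (restock 28): 24 + 28 = 52
  Event 8 (sale 14): sell min(14,52)=14. stock: 52 - 14 = 38. total_sold = 67
  Event 9 (sale 10): sell min(10,38)=10. stock: 38 - 10 = 28. total_sold = 77
  Event 10 (return 3): 28 + 3 = 31
  Event 11 (sale 15): sell min(15,31)=15. stock: 31 - 15 = 16. total_sold = 92
  Event 12 (adjust -3): 16 + -3 = 13
  Event 13 (restock 24): 13 + 24 = 37
Final: stock = 37, total_sold = 92

Stock never reaches 0.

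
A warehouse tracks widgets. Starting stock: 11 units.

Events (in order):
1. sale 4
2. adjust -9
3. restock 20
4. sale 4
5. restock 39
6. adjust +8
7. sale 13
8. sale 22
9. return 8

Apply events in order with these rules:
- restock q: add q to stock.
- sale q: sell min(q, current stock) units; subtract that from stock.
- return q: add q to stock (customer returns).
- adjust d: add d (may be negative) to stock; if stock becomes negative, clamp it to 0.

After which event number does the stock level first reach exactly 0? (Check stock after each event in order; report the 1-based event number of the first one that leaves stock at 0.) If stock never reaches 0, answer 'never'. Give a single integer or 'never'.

Answer: 2

Derivation:
Processing events:
Start: stock = 11
  Event 1 (sale 4): sell min(4,11)=4. stock: 11 - 4 = 7. total_sold = 4
  Event 2 (adjust -9): 7 + -9 = 0 (clamped to 0)
  Event 3 (restock 20): 0 + 20 = 20
  Event 4 (sale 4): sell min(4,20)=4. stock: 20 - 4 = 16. total_sold = 8
  Event 5 (restock 39): 16 + 39 = 55
  Event 6 (adjust +8): 55 + 8 = 63
  Event 7 (sale 13): sell min(13,63)=13. stock: 63 - 13 = 50. total_sold = 21
  Event 8 (sale 22): sell min(22,50)=22. stock: 50 - 22 = 28. total_sold = 43
  Event 9 (return 8): 28 + 8 = 36
Final: stock = 36, total_sold = 43

First zero at event 2.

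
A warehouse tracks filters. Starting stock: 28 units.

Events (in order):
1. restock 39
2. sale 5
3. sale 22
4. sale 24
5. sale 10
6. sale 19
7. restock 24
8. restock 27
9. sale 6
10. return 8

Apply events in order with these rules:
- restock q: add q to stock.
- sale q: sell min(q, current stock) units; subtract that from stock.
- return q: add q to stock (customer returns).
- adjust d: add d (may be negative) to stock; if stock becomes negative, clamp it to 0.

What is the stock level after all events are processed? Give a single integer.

Processing events:
Start: stock = 28
  Event 1 (restock 39): 28 + 39 = 67
  Event 2 (sale 5): sell min(5,67)=5. stock: 67 - 5 = 62. total_sold = 5
  Event 3 (sale 22): sell min(22,62)=22. stock: 62 - 22 = 40. total_sold = 27
  Event 4 (sale 24): sell min(24,40)=24. stock: 40 - 24 = 16. total_sold = 51
  Event 5 (sale 10): sell min(10,16)=10. stock: 16 - 10 = 6. total_sold = 61
  Event 6 (sale 19): sell min(19,6)=6. stock: 6 - 6 = 0. total_sold = 67
  Event 7 (restock 24): 0 + 24 = 24
  Event 8 (restock 27): 24 + 27 = 51
  Event 9 (sale 6): sell min(6,51)=6. stock: 51 - 6 = 45. total_sold = 73
  Event 10 (return 8): 45 + 8 = 53
Final: stock = 53, total_sold = 73

Answer: 53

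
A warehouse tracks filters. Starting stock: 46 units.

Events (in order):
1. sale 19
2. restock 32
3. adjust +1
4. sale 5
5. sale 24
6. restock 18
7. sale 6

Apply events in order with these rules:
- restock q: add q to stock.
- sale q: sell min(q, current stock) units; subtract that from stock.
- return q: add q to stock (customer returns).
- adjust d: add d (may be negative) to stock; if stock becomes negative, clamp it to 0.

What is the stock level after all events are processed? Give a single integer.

Processing events:
Start: stock = 46
  Event 1 (sale 19): sell min(19,46)=19. stock: 46 - 19 = 27. total_sold = 19
  Event 2 (restock 32): 27 + 32 = 59
  Event 3 (adjust +1): 59 + 1 = 60
  Event 4 (sale 5): sell min(5,60)=5. stock: 60 - 5 = 55. total_sold = 24
  Event 5 (sale 24): sell min(24,55)=24. stock: 55 - 24 = 31. total_sold = 48
  Event 6 (restock 18): 31 + 18 = 49
  Event 7 (sale 6): sell min(6,49)=6. stock: 49 - 6 = 43. total_sold = 54
Final: stock = 43, total_sold = 54

Answer: 43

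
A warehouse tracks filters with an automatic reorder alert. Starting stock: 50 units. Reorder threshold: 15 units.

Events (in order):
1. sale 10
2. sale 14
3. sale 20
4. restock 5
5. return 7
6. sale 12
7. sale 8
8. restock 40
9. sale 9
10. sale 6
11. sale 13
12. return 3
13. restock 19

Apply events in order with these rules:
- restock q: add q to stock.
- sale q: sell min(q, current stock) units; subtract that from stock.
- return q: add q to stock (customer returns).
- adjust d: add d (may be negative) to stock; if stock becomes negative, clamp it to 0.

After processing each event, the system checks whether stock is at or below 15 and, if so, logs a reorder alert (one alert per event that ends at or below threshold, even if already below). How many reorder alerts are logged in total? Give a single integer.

Answer: 6

Derivation:
Processing events:
Start: stock = 50
  Event 1 (sale 10): sell min(10,50)=10. stock: 50 - 10 = 40. total_sold = 10
  Event 2 (sale 14): sell min(14,40)=14. stock: 40 - 14 = 26. total_sold = 24
  Event 3 (sale 20): sell min(20,26)=20. stock: 26 - 20 = 6. total_sold = 44
  Event 4 (restock 5): 6 + 5 = 11
  Event 5 (return 7): 11 + 7 = 18
  Event 6 (sale 12): sell min(12,18)=12. stock: 18 - 12 = 6. total_sold = 56
  Event 7 (sale 8): sell min(8,6)=6. stock: 6 - 6 = 0. total_sold = 62
  Event 8 (restock 40): 0 + 40 = 40
  Event 9 (sale 9): sell min(9,40)=9. stock: 40 - 9 = 31. total_sold = 71
  Event 10 (sale 6): sell min(6,31)=6. stock: 31 - 6 = 25. total_sold = 77
  Event 11 (sale 13): sell min(13,25)=13. stock: 25 - 13 = 12. total_sold = 90
  Event 12 (return 3): 12 + 3 = 15
  Event 13 (restock 19): 15 + 19 = 34
Final: stock = 34, total_sold = 90

Checking against threshold 15:
  After event 1: stock=40 > 15
  After event 2: stock=26 > 15
  After event 3: stock=6 <= 15 -> ALERT
  After event 4: stock=11 <= 15 -> ALERT
  After event 5: stock=18 > 15
  After event 6: stock=6 <= 15 -> ALERT
  After event 7: stock=0 <= 15 -> ALERT
  After event 8: stock=40 > 15
  After event 9: stock=31 > 15
  After event 10: stock=25 > 15
  After event 11: stock=12 <= 15 -> ALERT
  After event 12: stock=15 <= 15 -> ALERT
  After event 13: stock=34 > 15
Alert events: [3, 4, 6, 7, 11, 12]. Count = 6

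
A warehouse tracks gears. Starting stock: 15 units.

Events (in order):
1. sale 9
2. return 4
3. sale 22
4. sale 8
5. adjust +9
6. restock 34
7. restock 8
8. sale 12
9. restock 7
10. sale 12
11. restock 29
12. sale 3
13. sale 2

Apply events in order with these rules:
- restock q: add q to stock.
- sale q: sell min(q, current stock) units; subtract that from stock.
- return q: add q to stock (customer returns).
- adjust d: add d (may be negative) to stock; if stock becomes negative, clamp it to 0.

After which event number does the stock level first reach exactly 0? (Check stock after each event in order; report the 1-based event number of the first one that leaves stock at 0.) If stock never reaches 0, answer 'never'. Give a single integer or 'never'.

Answer: 3

Derivation:
Processing events:
Start: stock = 15
  Event 1 (sale 9): sell min(9,15)=9. stock: 15 - 9 = 6. total_sold = 9
  Event 2 (return 4): 6 + 4 = 10
  Event 3 (sale 22): sell min(22,10)=10. stock: 10 - 10 = 0. total_sold = 19
  Event 4 (sale 8): sell min(8,0)=0. stock: 0 - 0 = 0. total_sold = 19
  Event 5 (adjust +9): 0 + 9 = 9
  Event 6 (restock 34): 9 + 34 = 43
  Event 7 (restock 8): 43 + 8 = 51
  Event 8 (sale 12): sell min(12,51)=12. stock: 51 - 12 = 39. total_sold = 31
  Event 9 (restock 7): 39 + 7 = 46
  Event 10 (sale 12): sell min(12,46)=12. stock: 46 - 12 = 34. total_sold = 43
  Event 11 (restock 29): 34 + 29 = 63
  Event 12 (sale 3): sell min(3,63)=3. stock: 63 - 3 = 60. total_sold = 46
  Event 13 (sale 2): sell min(2,60)=2. stock: 60 - 2 = 58. total_sold = 48
Final: stock = 58, total_sold = 48

First zero at event 3.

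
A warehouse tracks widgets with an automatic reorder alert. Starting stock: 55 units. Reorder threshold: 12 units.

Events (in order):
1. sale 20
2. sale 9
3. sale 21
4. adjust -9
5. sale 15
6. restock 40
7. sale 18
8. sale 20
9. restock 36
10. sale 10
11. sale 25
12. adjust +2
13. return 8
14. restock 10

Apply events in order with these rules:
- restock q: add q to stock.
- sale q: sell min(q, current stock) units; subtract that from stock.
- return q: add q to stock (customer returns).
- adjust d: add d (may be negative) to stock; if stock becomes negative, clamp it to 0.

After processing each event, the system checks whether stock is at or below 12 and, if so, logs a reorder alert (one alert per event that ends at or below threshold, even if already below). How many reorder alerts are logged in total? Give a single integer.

Answer: 6

Derivation:
Processing events:
Start: stock = 55
  Event 1 (sale 20): sell min(20,55)=20. stock: 55 - 20 = 35. total_sold = 20
  Event 2 (sale 9): sell min(9,35)=9. stock: 35 - 9 = 26. total_sold = 29
  Event 3 (sale 21): sell min(21,26)=21. stock: 26 - 21 = 5. total_sold = 50
  Event 4 (adjust -9): 5 + -9 = 0 (clamped to 0)
  Event 5 (sale 15): sell min(15,0)=0. stock: 0 - 0 = 0. total_sold = 50
  Event 6 (restock 40): 0 + 40 = 40
  Event 7 (sale 18): sell min(18,40)=18. stock: 40 - 18 = 22. total_sold = 68
  Event 8 (sale 20): sell min(20,22)=20. stock: 22 - 20 = 2. total_sold = 88
  Event 9 (restock 36): 2 + 36 = 38
  Event 10 (sale 10): sell min(10,38)=10. stock: 38 - 10 = 28. total_sold = 98
  Event 11 (sale 25): sell min(25,28)=25. stock: 28 - 25 = 3. total_sold = 123
  Event 12 (adjust +2): 3 + 2 = 5
  Event 13 (return 8): 5 + 8 = 13
  Event 14 (restock 10): 13 + 10 = 23
Final: stock = 23, total_sold = 123

Checking against threshold 12:
  After event 1: stock=35 > 12
  After event 2: stock=26 > 12
  After event 3: stock=5 <= 12 -> ALERT
  After event 4: stock=0 <= 12 -> ALERT
  After event 5: stock=0 <= 12 -> ALERT
  After event 6: stock=40 > 12
  After event 7: stock=22 > 12
  After event 8: stock=2 <= 12 -> ALERT
  After event 9: stock=38 > 12
  After event 10: stock=28 > 12
  After event 11: stock=3 <= 12 -> ALERT
  After event 12: stock=5 <= 12 -> ALERT
  After event 13: stock=13 > 12
  After event 14: stock=23 > 12
Alert events: [3, 4, 5, 8, 11, 12]. Count = 6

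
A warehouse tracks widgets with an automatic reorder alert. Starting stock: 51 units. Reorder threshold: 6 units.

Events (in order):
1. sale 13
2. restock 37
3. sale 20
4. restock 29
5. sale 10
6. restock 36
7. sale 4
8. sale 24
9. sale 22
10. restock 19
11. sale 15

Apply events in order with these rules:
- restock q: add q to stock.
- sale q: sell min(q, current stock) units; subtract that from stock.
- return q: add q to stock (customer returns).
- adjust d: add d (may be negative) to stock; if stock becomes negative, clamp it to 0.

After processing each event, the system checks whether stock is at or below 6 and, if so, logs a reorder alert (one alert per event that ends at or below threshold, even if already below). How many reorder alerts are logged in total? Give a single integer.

Answer: 0

Derivation:
Processing events:
Start: stock = 51
  Event 1 (sale 13): sell min(13,51)=13. stock: 51 - 13 = 38. total_sold = 13
  Event 2 (restock 37): 38 + 37 = 75
  Event 3 (sale 20): sell min(20,75)=20. stock: 75 - 20 = 55. total_sold = 33
  Event 4 (restock 29): 55 + 29 = 84
  Event 5 (sale 10): sell min(10,84)=10. stock: 84 - 10 = 74. total_sold = 43
  Event 6 (restock 36): 74 + 36 = 110
  Event 7 (sale 4): sell min(4,110)=4. stock: 110 - 4 = 106. total_sold = 47
  Event 8 (sale 24): sell min(24,106)=24. stock: 106 - 24 = 82. total_sold = 71
  Event 9 (sale 22): sell min(22,82)=22. stock: 82 - 22 = 60. total_sold = 93
  Event 10 (restock 19): 60 + 19 = 79
  Event 11 (sale 15): sell min(15,79)=15. stock: 79 - 15 = 64. total_sold = 108
Final: stock = 64, total_sold = 108

Checking against threshold 6:
  After event 1: stock=38 > 6
  After event 2: stock=75 > 6
  After event 3: stock=55 > 6
  After event 4: stock=84 > 6
  After event 5: stock=74 > 6
  After event 6: stock=110 > 6
  After event 7: stock=106 > 6
  After event 8: stock=82 > 6
  After event 9: stock=60 > 6
  After event 10: stock=79 > 6
  After event 11: stock=64 > 6
Alert events: []. Count = 0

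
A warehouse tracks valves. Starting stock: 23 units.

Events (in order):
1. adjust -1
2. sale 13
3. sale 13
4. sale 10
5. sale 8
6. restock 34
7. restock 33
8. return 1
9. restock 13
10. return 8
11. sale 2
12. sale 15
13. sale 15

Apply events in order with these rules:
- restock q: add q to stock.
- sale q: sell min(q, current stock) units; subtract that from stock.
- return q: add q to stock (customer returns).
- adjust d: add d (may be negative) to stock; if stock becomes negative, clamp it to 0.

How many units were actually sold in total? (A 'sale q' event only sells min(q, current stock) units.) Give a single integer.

Answer: 54

Derivation:
Processing events:
Start: stock = 23
  Event 1 (adjust -1): 23 + -1 = 22
  Event 2 (sale 13): sell min(13,22)=13. stock: 22 - 13 = 9. total_sold = 13
  Event 3 (sale 13): sell min(13,9)=9. stock: 9 - 9 = 0. total_sold = 22
  Event 4 (sale 10): sell min(10,0)=0. stock: 0 - 0 = 0. total_sold = 22
  Event 5 (sale 8): sell min(8,0)=0. stock: 0 - 0 = 0. total_sold = 22
  Event 6 (restock 34): 0 + 34 = 34
  Event 7 (restock 33): 34 + 33 = 67
  Event 8 (return 1): 67 + 1 = 68
  Event 9 (restock 13): 68 + 13 = 81
  Event 10 (return 8): 81 + 8 = 89
  Event 11 (sale 2): sell min(2,89)=2. stock: 89 - 2 = 87. total_sold = 24
  Event 12 (sale 15): sell min(15,87)=15. stock: 87 - 15 = 72. total_sold = 39
  Event 13 (sale 15): sell min(15,72)=15. stock: 72 - 15 = 57. total_sold = 54
Final: stock = 57, total_sold = 54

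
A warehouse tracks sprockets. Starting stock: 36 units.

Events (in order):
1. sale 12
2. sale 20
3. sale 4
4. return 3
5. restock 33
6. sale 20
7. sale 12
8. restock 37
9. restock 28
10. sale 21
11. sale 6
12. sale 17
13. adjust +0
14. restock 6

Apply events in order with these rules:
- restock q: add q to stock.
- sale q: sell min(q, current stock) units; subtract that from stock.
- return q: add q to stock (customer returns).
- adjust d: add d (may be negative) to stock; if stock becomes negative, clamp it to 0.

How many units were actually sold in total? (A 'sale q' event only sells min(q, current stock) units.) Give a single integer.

Processing events:
Start: stock = 36
  Event 1 (sale 12): sell min(12,36)=12. stock: 36 - 12 = 24. total_sold = 12
  Event 2 (sale 20): sell min(20,24)=20. stock: 24 - 20 = 4. total_sold = 32
  Event 3 (sale 4): sell min(4,4)=4. stock: 4 - 4 = 0. total_sold = 36
  Event 4 (return 3): 0 + 3 = 3
  Event 5 (restock 33): 3 + 33 = 36
  Event 6 (sale 20): sell min(20,36)=20. stock: 36 - 20 = 16. total_sold = 56
  Event 7 (sale 12): sell min(12,16)=12. stock: 16 - 12 = 4. total_sold = 68
  Event 8 (restock 37): 4 + 37 = 41
  Event 9 (restock 28): 41 + 28 = 69
  Event 10 (sale 21): sell min(21,69)=21. stock: 69 - 21 = 48. total_sold = 89
  Event 11 (sale 6): sell min(6,48)=6. stock: 48 - 6 = 42. total_sold = 95
  Event 12 (sale 17): sell min(17,42)=17. stock: 42 - 17 = 25. total_sold = 112
  Event 13 (adjust +0): 25 + 0 = 25
  Event 14 (restock 6): 25 + 6 = 31
Final: stock = 31, total_sold = 112

Answer: 112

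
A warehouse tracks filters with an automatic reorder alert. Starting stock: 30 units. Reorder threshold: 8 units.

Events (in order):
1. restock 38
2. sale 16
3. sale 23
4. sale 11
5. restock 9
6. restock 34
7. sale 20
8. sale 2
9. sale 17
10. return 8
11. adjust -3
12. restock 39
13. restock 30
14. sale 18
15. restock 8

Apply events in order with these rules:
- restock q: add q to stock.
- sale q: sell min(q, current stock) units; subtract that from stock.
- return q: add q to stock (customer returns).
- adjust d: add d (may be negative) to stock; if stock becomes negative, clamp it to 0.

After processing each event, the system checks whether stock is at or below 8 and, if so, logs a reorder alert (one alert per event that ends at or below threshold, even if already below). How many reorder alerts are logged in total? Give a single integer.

Answer: 0

Derivation:
Processing events:
Start: stock = 30
  Event 1 (restock 38): 30 + 38 = 68
  Event 2 (sale 16): sell min(16,68)=16. stock: 68 - 16 = 52. total_sold = 16
  Event 3 (sale 23): sell min(23,52)=23. stock: 52 - 23 = 29. total_sold = 39
  Event 4 (sale 11): sell min(11,29)=11. stock: 29 - 11 = 18. total_sold = 50
  Event 5 (restock 9): 18 + 9 = 27
  Event 6 (restock 34): 27 + 34 = 61
  Event 7 (sale 20): sell min(20,61)=20. stock: 61 - 20 = 41. total_sold = 70
  Event 8 (sale 2): sell min(2,41)=2. stock: 41 - 2 = 39. total_sold = 72
  Event 9 (sale 17): sell min(17,39)=17. stock: 39 - 17 = 22. total_sold = 89
  Event 10 (return 8): 22 + 8 = 30
  Event 11 (adjust -3): 30 + -3 = 27
  Event 12 (restock 39): 27 + 39 = 66
  Event 13 (restock 30): 66 + 30 = 96
  Event 14 (sale 18): sell min(18,96)=18. stock: 96 - 18 = 78. total_sold = 107
  Event 15 (restock 8): 78 + 8 = 86
Final: stock = 86, total_sold = 107

Checking against threshold 8:
  After event 1: stock=68 > 8
  After event 2: stock=52 > 8
  After event 3: stock=29 > 8
  After event 4: stock=18 > 8
  After event 5: stock=27 > 8
  After event 6: stock=61 > 8
  After event 7: stock=41 > 8
  After event 8: stock=39 > 8
  After event 9: stock=22 > 8
  After event 10: stock=30 > 8
  After event 11: stock=27 > 8
  After event 12: stock=66 > 8
  After event 13: stock=96 > 8
  After event 14: stock=78 > 8
  After event 15: stock=86 > 8
Alert events: []. Count = 0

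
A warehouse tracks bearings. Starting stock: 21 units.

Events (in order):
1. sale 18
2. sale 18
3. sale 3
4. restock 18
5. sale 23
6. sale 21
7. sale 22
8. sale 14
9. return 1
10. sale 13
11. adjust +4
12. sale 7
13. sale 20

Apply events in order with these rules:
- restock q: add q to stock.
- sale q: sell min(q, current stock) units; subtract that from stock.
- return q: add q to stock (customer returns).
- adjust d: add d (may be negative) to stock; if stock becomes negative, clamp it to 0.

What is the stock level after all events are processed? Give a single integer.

Processing events:
Start: stock = 21
  Event 1 (sale 18): sell min(18,21)=18. stock: 21 - 18 = 3. total_sold = 18
  Event 2 (sale 18): sell min(18,3)=3. stock: 3 - 3 = 0. total_sold = 21
  Event 3 (sale 3): sell min(3,0)=0. stock: 0 - 0 = 0. total_sold = 21
  Event 4 (restock 18): 0 + 18 = 18
  Event 5 (sale 23): sell min(23,18)=18. stock: 18 - 18 = 0. total_sold = 39
  Event 6 (sale 21): sell min(21,0)=0. stock: 0 - 0 = 0. total_sold = 39
  Event 7 (sale 22): sell min(22,0)=0. stock: 0 - 0 = 0. total_sold = 39
  Event 8 (sale 14): sell min(14,0)=0. stock: 0 - 0 = 0. total_sold = 39
  Event 9 (return 1): 0 + 1 = 1
  Event 10 (sale 13): sell min(13,1)=1. stock: 1 - 1 = 0. total_sold = 40
  Event 11 (adjust +4): 0 + 4 = 4
  Event 12 (sale 7): sell min(7,4)=4. stock: 4 - 4 = 0. total_sold = 44
  Event 13 (sale 20): sell min(20,0)=0. stock: 0 - 0 = 0. total_sold = 44
Final: stock = 0, total_sold = 44

Answer: 0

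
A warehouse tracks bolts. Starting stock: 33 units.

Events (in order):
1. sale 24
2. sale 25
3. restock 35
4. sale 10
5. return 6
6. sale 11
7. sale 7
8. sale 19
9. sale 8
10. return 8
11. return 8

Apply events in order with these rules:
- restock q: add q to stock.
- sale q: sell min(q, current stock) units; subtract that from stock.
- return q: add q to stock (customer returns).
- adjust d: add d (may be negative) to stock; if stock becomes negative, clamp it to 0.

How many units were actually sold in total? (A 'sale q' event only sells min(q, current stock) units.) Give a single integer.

Processing events:
Start: stock = 33
  Event 1 (sale 24): sell min(24,33)=24. stock: 33 - 24 = 9. total_sold = 24
  Event 2 (sale 25): sell min(25,9)=9. stock: 9 - 9 = 0. total_sold = 33
  Event 3 (restock 35): 0 + 35 = 35
  Event 4 (sale 10): sell min(10,35)=10. stock: 35 - 10 = 25. total_sold = 43
  Event 5 (return 6): 25 + 6 = 31
  Event 6 (sale 11): sell min(11,31)=11. stock: 31 - 11 = 20. total_sold = 54
  Event 7 (sale 7): sell min(7,20)=7. stock: 20 - 7 = 13. total_sold = 61
  Event 8 (sale 19): sell min(19,13)=13. stock: 13 - 13 = 0. total_sold = 74
  Event 9 (sale 8): sell min(8,0)=0. stock: 0 - 0 = 0. total_sold = 74
  Event 10 (return 8): 0 + 8 = 8
  Event 11 (return 8): 8 + 8 = 16
Final: stock = 16, total_sold = 74

Answer: 74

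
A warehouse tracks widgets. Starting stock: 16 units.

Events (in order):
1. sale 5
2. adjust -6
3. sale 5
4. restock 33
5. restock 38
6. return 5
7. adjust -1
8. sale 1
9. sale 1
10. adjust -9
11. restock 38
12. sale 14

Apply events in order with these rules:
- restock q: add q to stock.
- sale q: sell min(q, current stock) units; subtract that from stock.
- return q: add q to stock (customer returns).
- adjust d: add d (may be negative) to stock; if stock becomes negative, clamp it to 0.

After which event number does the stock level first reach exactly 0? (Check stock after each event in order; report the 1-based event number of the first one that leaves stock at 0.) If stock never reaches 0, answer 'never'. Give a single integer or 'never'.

Answer: 3

Derivation:
Processing events:
Start: stock = 16
  Event 1 (sale 5): sell min(5,16)=5. stock: 16 - 5 = 11. total_sold = 5
  Event 2 (adjust -6): 11 + -6 = 5
  Event 3 (sale 5): sell min(5,5)=5. stock: 5 - 5 = 0. total_sold = 10
  Event 4 (restock 33): 0 + 33 = 33
  Event 5 (restock 38): 33 + 38 = 71
  Event 6 (return 5): 71 + 5 = 76
  Event 7 (adjust -1): 76 + -1 = 75
  Event 8 (sale 1): sell min(1,75)=1. stock: 75 - 1 = 74. total_sold = 11
  Event 9 (sale 1): sell min(1,74)=1. stock: 74 - 1 = 73. total_sold = 12
  Event 10 (adjust -9): 73 + -9 = 64
  Event 11 (restock 38): 64 + 38 = 102
  Event 12 (sale 14): sell min(14,102)=14. stock: 102 - 14 = 88. total_sold = 26
Final: stock = 88, total_sold = 26

First zero at event 3.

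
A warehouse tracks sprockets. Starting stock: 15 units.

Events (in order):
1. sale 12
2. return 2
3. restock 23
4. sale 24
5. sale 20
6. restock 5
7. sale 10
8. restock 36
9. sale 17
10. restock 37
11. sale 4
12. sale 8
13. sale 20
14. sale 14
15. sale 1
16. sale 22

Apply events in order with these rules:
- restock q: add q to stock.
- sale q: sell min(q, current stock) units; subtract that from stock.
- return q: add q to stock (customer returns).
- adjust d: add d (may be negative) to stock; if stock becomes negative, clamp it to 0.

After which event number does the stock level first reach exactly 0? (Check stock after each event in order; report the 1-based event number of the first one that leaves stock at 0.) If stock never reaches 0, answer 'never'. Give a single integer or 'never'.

Answer: 5

Derivation:
Processing events:
Start: stock = 15
  Event 1 (sale 12): sell min(12,15)=12. stock: 15 - 12 = 3. total_sold = 12
  Event 2 (return 2): 3 + 2 = 5
  Event 3 (restock 23): 5 + 23 = 28
  Event 4 (sale 24): sell min(24,28)=24. stock: 28 - 24 = 4. total_sold = 36
  Event 5 (sale 20): sell min(20,4)=4. stock: 4 - 4 = 0. total_sold = 40
  Event 6 (restock 5): 0 + 5 = 5
  Event 7 (sale 10): sell min(10,5)=5. stock: 5 - 5 = 0. total_sold = 45
  Event 8 (restock 36): 0 + 36 = 36
  Event 9 (sale 17): sell min(17,36)=17. stock: 36 - 17 = 19. total_sold = 62
  Event 10 (restock 37): 19 + 37 = 56
  Event 11 (sale 4): sell min(4,56)=4. stock: 56 - 4 = 52. total_sold = 66
  Event 12 (sale 8): sell min(8,52)=8. stock: 52 - 8 = 44. total_sold = 74
  Event 13 (sale 20): sell min(20,44)=20. stock: 44 - 20 = 24. total_sold = 94
  Event 14 (sale 14): sell min(14,24)=14. stock: 24 - 14 = 10. total_sold = 108
  Event 15 (sale 1): sell min(1,10)=1. stock: 10 - 1 = 9. total_sold = 109
  Event 16 (sale 22): sell min(22,9)=9. stock: 9 - 9 = 0. total_sold = 118
Final: stock = 0, total_sold = 118

First zero at event 5.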